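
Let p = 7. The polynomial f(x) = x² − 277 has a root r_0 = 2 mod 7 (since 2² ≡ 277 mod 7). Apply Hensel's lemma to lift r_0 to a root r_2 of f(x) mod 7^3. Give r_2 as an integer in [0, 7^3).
r_2 = 58 (mod 343)

Hensel's recurrence: r_{i+1} = r_i − f(r_i)·(f′(r_i))^{-1} mod 7^{i+2}, with f′(x) = 2x. Iterate:
  r_0 = 2 (mod 7)
  r_1 = 9 (mod 49)
  r_2 = 58 (mod 343)
Final: r_2 = 58, and one checks f(r_2) ≡ 0 mod 7^3.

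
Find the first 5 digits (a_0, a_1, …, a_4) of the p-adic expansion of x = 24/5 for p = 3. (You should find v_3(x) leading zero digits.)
(a_0, …, a_4) = (0, 1, 2, 0, 1)

v_3(24/5) = 1, so a_0 = ... = a_0 = 0. Factor out: x = 3^1 · u with u = 8/5 a unit in ℤ_3. Expand u iteratively via a_{v+i} = u_i mod 3, u_{i+1} = (u_i − a_{v+i})/3:
  u_0 = 8/5;  a_1 = 1;  u_1 = (u_0 − 1)/3 = 1/5
  u_1 = 1/5;  a_2 = 2;  u_2 = (u_1 − 2)/3 = -3/5
  u_2 = -3/5;  a_3 = 0;  u_3 = (u_2 − 0)/3 = -1/5
  u_3 = -1/5;  a_4 = 1;  u_4 = (u_3 − 1)/3 = -2/5
Digits: (0, 1, 2, 0, 1).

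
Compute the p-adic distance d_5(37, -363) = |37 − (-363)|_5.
d_5(37, -363) = 1/25

Step 1 — x − y = 37 − (-363) = 400. Step 2 — v_5(400) = 2 (factor: 400 = (5^2 · 16); the sign does not affect v_p). Step 3 — |x − y|_5 = 5^{-2} = 1/25.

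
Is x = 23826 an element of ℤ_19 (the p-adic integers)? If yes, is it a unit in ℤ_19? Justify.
x ∈ ℤ_19 but not a unit; v_19(x) = 2 > 0

ℤ_19 = {x ∈ ℚ_19 : v_19(x) ≥ 0} and ℤ_19^× = {x ∈ ℤ_19 : v_19(x) = 0}. Here v_19(23826) = v_19(num) − v_19(den) = 2; compare against these criteria.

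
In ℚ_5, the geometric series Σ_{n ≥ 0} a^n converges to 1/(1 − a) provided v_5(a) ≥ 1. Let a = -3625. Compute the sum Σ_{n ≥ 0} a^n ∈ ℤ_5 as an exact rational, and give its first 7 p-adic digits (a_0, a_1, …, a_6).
Σ a^n = 1/(1 − a) = 1/3626;  first 7 digits = (1, 0, 0, 1, 4, 3, 0)

v_5(a) = 3 ≥ 1, so the series converges in ℤ_5 to 1/(1 − a) = 1/(1 − (-3625)) = 1/3626. Expand this rational in ℤ_5: compute digits iteratively via d_i = x_i mod 5, x_{i+1} = (x_i − d_i)/5. The first 7 digits are (1, 0, 0, 1, 4, 3, 0).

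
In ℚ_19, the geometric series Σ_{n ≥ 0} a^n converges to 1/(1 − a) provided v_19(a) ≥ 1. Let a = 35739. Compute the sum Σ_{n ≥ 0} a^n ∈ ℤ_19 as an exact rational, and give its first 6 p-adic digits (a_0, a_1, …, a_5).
Σ a^n = 1/(1 − a) = -1/35738;  first 6 digits = (1, 0, 4, 5, 16, 2)

v_19(a) = 2 ≥ 1, so the series converges in ℤ_19 to 1/(1 − a) = 1/(1 − 35739) = -1/35738. Expand this rational in ℤ_19: compute digits iteratively via d_i = x_i mod 19, x_{i+1} = (x_i − d_i)/19. The first 6 digits are (1, 0, 4, 5, 16, 2).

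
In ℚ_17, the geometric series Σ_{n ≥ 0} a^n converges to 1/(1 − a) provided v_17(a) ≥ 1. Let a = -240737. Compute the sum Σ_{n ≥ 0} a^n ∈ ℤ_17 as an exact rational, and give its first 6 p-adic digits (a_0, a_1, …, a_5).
Σ a^n = 1/(1 − a) = 1/240738;  first 6 digits = (1, 0, 0, 2, 14, 16)

v_17(a) = 3 ≥ 1, so the series converges in ℤ_17 to 1/(1 − a) = 1/(1 − (-240737)) = 1/240738. Expand this rational in ℤ_17: compute digits iteratively via d_i = x_i mod 17, x_{i+1} = (x_i − d_i)/17. The first 6 digits are (1, 0, 0, 2, 14, 16).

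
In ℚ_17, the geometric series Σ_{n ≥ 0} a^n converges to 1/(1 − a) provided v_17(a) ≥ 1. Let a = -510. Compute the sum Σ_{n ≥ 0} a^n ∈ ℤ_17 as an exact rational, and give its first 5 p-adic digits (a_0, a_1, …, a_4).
Σ a^n = 1/(1 − a) = 1/511;  first 5 digits = (1, 4, 14, 14, 13)

v_17(a) = 1 ≥ 1, so the series converges in ℤ_17 to 1/(1 − a) = 1/(1 − (-510)) = 1/511. Expand this rational in ℤ_17: compute digits iteratively via d_i = x_i mod 17, x_{i+1} = (x_i − d_i)/17. The first 5 digits are (1, 4, 14, 14, 13).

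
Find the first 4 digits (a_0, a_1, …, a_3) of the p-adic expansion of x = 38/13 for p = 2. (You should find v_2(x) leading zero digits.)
(a_0, …, a_3) = (0, 1, 1, 1)

v_2(38/13) = 1, so a_0 = ... = a_0 = 0. Factor out: x = 2^1 · u with u = 19/13 a unit in ℤ_2. Expand u iteratively via a_{v+i} = u_i mod 2, u_{i+1} = (u_i − a_{v+i})/2:
  u_0 = 19/13;  a_1 = 1;  u_1 = (u_0 − 1)/2 = 3/13
  u_1 = 3/13;  a_2 = 1;  u_2 = (u_1 − 1)/2 = -5/13
  u_2 = -5/13;  a_3 = 1;  u_3 = (u_2 − 1)/2 = -9/13
Digits: (0, 1, 1, 1).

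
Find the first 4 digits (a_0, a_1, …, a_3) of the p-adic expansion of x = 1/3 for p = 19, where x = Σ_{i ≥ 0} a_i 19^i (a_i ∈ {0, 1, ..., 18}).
(a_0, …, a_3) = (13, 12, 12, 12)

v_19(1/3) = 0 (numerator and denominator both coprime to 19), so x ∈ ℤ_19^×. Compute digits iteratively via a_i = x_i mod 19, x_{i+1} = (x_i − a_i)/19, with x_0 = x:
  x_0 = 1/3;  a_0 = 13;  x_1 = (x_0 − 13)/19 = -2/3
  x_1 = -2/3;  a_1 = 12;  x_2 = (x_1 − 12)/19 = -2/3
  x_2 = -2/3;  a_2 = 12;  x_3 = (x_2 − 12)/19 = -2/3
  x_3 = -2/3;  a_3 = 12;  x_4 = (x_3 − 12)/19 = -2/3
Digits: (13, 12, 12, 12).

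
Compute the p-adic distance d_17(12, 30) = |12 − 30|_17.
d_17(12, 30) = 1

Step 1 — x − y = 12 − 30 = -18. Step 2 — v_17(-18) = 0 (factor: -18 = −(17^0 · 18); the sign does not affect v_p). Step 3 — |x − y|_17 = 17^{0} = 1.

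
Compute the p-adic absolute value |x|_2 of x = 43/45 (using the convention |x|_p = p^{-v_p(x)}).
|43/45|_2 = 1

Step 1 — compute v_2(x) by factoring powers of 2 out of the numerator and denominator: v_2(43/45) = 0. Step 2 — apply |x|_p = p^{-v_p(x)} = 2^{0} = 1.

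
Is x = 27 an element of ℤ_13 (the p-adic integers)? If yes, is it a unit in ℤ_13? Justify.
x ∈ ℤ_13^× (unit); v_13(x) = 0

ℤ_13 = {x ∈ ℚ_13 : v_13(x) ≥ 0} and ℤ_13^× = {x ∈ ℤ_13 : v_13(x) = 0}. Here v_13(27) = v_13(num) − v_13(den) = 0; compare against these criteria.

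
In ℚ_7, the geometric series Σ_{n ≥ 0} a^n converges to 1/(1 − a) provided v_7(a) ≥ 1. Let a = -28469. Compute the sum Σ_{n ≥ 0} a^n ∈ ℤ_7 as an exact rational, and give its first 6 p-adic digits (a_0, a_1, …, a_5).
Σ a^n = 1/(1 − a) = 1/28470;  first 6 digits = (1, 0, 0, 1, 2, 5)

v_7(a) = 3 ≥ 1, so the series converges in ℤ_7 to 1/(1 − a) = 1/(1 − (-28469)) = 1/28470. Expand this rational in ℤ_7: compute digits iteratively via d_i = x_i mod 7, x_{i+1} = (x_i − d_i)/7. The first 6 digits are (1, 0, 0, 1, 2, 5).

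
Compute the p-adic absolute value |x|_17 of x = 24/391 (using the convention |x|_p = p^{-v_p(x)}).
|24/391|_17 = 17

Step 1 — compute v_17(x) by factoring powers of 17 out of the numerator and denominator: v_17(24/391) = -1. Step 2 — apply |x|_p = p^{-v_p(x)} = 17^{1} = 17.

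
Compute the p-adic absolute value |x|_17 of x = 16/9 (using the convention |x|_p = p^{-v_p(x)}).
|16/9|_17 = 1

Step 1 — compute v_17(x) by factoring powers of 17 out of the numerator and denominator: v_17(16/9) = 0. Step 2 — apply |x|_p = p^{-v_p(x)} = 17^{0} = 1.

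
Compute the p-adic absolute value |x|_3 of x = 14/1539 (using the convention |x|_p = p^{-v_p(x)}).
|14/1539|_3 = 81

Step 1 — compute v_3(x) by factoring powers of 3 out of the numerator and denominator: v_3(14/1539) = -4. Step 2 — apply |x|_p = p^{-v_p(x)} = 3^{4} = 81.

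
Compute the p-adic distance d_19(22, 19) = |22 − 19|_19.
d_19(22, 19) = 1

Step 1 — x − y = 22 − 19 = 3. Step 2 — v_19(3) = 0 (factor: 3 = (19^0 · 3); the sign does not affect v_p). Step 3 — |x − y|_19 = 19^{0} = 1.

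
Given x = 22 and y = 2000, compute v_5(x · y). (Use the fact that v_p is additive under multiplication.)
v_5(44000) = 3

v_p(x) = 0 (factor: 22 = 5^0 · 22); v_p(y) = 3 (factor: 2000 = 5^3 · 16). Additivity: v_p(xy) = v_p(x) + v_p(y) = 0 + 3 = 3. (Direct check: xy = 44000 = 5^3 · (352).)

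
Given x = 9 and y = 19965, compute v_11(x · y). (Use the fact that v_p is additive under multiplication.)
v_11(179685) = 3

v_p(x) = 0 (factor: 9 = 11^0 · 9); v_p(y) = 3 (factor: 19965 = 11^3 · 15). Additivity: v_p(xy) = v_p(x) + v_p(y) = 0 + 3 = 3. (Direct check: xy = 179685 = 11^3 · (135).)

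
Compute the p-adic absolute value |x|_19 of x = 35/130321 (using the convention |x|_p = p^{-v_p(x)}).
|35/130321|_19 = 130321

Step 1 — compute v_19(x) by factoring powers of 19 out of the numerator and denominator: v_19(35/130321) = -4. Step 2 — apply |x|_p = p^{-v_p(x)} = 19^{4} = 130321.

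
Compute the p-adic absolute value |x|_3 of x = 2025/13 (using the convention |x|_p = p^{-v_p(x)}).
|2025/13|_3 = 1/81

Step 1 — compute v_3(x) by factoring powers of 3 out of the numerator and denominator: v_3(2025/13) = 4. Step 2 — apply |x|_p = p^{-v_p(x)} = 3^{-4} = 1/81.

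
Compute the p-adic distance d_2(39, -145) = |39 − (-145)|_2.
d_2(39, -145) = 1/8

Step 1 — x − y = 39 − (-145) = 184. Step 2 — v_2(184) = 3 (factor: 184 = (2^3 · 23); the sign does not affect v_p). Step 3 — |x − y|_2 = 2^{-3} = 1/8.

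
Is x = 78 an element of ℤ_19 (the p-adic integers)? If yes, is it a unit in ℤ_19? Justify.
x ∈ ℤ_19^× (unit); v_19(x) = 0

ℤ_19 = {x ∈ ℚ_19 : v_19(x) ≥ 0} and ℤ_19^× = {x ∈ ℤ_19 : v_19(x) = 0}. Here v_19(78) = v_19(num) − v_19(den) = 0; compare against these criteria.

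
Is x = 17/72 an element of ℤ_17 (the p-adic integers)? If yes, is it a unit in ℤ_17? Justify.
x ∈ ℤ_17 but not a unit; v_17(x) = 1 > 0

ℤ_17 = {x ∈ ℚ_17 : v_17(x) ≥ 0} and ℤ_17^× = {x ∈ ℤ_17 : v_17(x) = 0}. Here v_17(17/72) = v_17(num) − v_17(den) = 1; compare against these criteria.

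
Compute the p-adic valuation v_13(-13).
v_13(-13) = 1

v_13(n) is the largest exponent k such that 13^k divides n. Factor out: -13 = -13^1 · 1. (Sign doesn't affect v_p.) So v_13(-13) = 1.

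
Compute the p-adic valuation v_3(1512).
v_3(1512) = 3

v_3(n) is the largest exponent k such that 3^k divides n. Factor out: 1512 = 3^3 · 56. (Sign doesn't affect v_p.) So v_3(1512) = 3.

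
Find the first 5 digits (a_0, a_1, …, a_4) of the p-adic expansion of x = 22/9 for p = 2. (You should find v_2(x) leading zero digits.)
(a_0, …, a_4) = (0, 1, 1, 0, 0)

v_2(22/9) = 1, so a_0 = ... = a_0 = 0. Factor out: x = 2^1 · u with u = 11/9 a unit in ℤ_2. Expand u iteratively via a_{v+i} = u_i mod 2, u_{i+1} = (u_i − a_{v+i})/2:
  u_0 = 11/9;  a_1 = 1;  u_1 = (u_0 − 1)/2 = 1/9
  u_1 = 1/9;  a_2 = 1;  u_2 = (u_1 − 1)/2 = -4/9
  u_2 = -4/9;  a_3 = 0;  u_3 = (u_2 − 0)/2 = -2/9
  u_3 = -2/9;  a_4 = 0;  u_4 = (u_3 − 0)/2 = -1/9
Digits: (0, 1, 1, 0, 0).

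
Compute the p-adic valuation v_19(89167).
v_19(89167) = 3

v_19(n) is the largest exponent k such that 19^k divides n. Factor out: 89167 = 19^3 · 13. (Sign doesn't affect v_p.) So v_19(89167) = 3.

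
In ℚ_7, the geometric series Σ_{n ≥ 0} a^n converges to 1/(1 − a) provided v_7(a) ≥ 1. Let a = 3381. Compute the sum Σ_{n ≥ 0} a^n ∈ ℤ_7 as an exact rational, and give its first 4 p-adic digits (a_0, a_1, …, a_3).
Σ a^n = 1/(1 − a) = -1/3380;  first 4 digits = (1, 0, 6, 2)

v_7(a) = 2 ≥ 1, so the series converges in ℤ_7 to 1/(1 − a) = 1/(1 − 3381) = -1/3380. Expand this rational in ℤ_7: compute digits iteratively via d_i = x_i mod 7, x_{i+1} = (x_i − d_i)/7. The first 4 digits are (1, 0, 6, 2).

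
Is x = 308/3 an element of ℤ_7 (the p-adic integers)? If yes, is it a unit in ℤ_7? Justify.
x ∈ ℤ_7 but not a unit; v_7(x) = 1 > 0

ℤ_7 = {x ∈ ℚ_7 : v_7(x) ≥ 0} and ℤ_7^× = {x ∈ ℤ_7 : v_7(x) = 0}. Here v_7(308/3) = v_7(num) − v_7(den) = 1; compare against these criteria.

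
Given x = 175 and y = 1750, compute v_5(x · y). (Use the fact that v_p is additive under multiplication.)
v_5(306250) = 5

v_p(x) = 2 (factor: 175 = 5^2 · 7); v_p(y) = 3 (factor: 1750 = 5^3 · 14). Additivity: v_p(xy) = v_p(x) + v_p(y) = 2 + 3 = 5. (Direct check: xy = 306250 = 5^5 · (98).)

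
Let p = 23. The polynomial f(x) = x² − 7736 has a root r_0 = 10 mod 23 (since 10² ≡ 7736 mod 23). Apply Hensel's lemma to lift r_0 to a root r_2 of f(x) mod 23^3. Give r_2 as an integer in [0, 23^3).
r_2 = 8750 (mod 12167)

Hensel's recurrence: r_{i+1} = r_i − f(r_i)·(f′(r_i))^{-1} mod 23^{i+2}, with f′(x) = 2x. Iterate:
  r_0 = 10 (mod 23)
  r_1 = 286 (mod 529)
  r_2 = 8750 (mod 12167)
Final: r_2 = 8750, and one checks f(r_2) ≡ 0 mod 23^3.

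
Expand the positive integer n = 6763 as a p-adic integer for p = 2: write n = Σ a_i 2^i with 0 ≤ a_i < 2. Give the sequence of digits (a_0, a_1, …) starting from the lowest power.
(a_0, a_1, …) = (1, 1, 0, 1, 0, 1, 1, 0, 0, 1, 0, 1, 1)

Repeated division by 2 gives the digits low-to-high: 6763 = 1 + 1·2^1 + 1·2^3 + 1·2^5 + 1·2^6 + 1·2^9 + 1·2^11 + 1·2^12. Digit sequence: (1, 1, 0, 1, 0, 1, 1, 0, 0, 1, 0, 1, 1).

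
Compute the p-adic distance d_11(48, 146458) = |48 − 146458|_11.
d_11(48, 146458) = 1/14641

Step 1 — x − y = 48 − 146458 = -146410. Step 2 — v_11(-146410) = 4 (factor: -146410 = −(11^4 · 10); the sign does not affect v_p). Step 3 — |x − y|_11 = 11^{-4} = 1/14641.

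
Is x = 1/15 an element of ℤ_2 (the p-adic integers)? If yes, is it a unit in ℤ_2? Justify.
x ∈ ℤ_2^× (unit); v_2(x) = 0

ℤ_2 = {x ∈ ℚ_2 : v_2(x) ≥ 0} and ℤ_2^× = {x ∈ ℤ_2 : v_2(x) = 0}. Here v_2(1/15) = v_2(num) − v_2(den) = 0; compare against these criteria.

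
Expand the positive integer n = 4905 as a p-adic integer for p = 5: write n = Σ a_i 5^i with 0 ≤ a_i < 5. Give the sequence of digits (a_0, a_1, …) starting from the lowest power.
(a_0, a_1, …) = (0, 1, 1, 4, 2, 1)

Repeated division by 5 gives the digits low-to-high: 4905 = 1·5^1 + 1·5^2 + 4·5^3 + 2·5^4 + 1·5^5. Digit sequence: (0, 1, 1, 4, 2, 1).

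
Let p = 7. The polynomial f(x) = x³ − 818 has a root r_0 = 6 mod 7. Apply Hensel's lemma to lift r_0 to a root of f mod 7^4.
r_3 = 1742 (mod 2401)

Hensel: r_{i+1} = r_i − f(r_i)/f′(r_i) mod 7^{i+2}, where f′(x) = 3x². Iterate:
  r_0 = 6 (mod 7)
  r_1 = 27 (mod 49)
  r_2 = 27 (mod 343)
  r_3 = 1742 (mod 2401)
Final: r = 1742 with f(r) ≡ 0 mod 7^4.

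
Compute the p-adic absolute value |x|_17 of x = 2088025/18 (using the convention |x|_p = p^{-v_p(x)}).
|2088025/18|_17 = 1/83521

Step 1 — compute v_17(x) by factoring powers of 17 out of the numerator and denominator: v_17(2088025/18) = 4. Step 2 — apply |x|_p = p^{-v_p(x)} = 17^{-4} = 1/83521.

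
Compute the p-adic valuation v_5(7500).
v_5(7500) = 4

v_5(n) is the largest exponent k such that 5^k divides n. Factor out: 7500 = 5^4 · 12. (Sign doesn't affect v_p.) So v_5(7500) = 4.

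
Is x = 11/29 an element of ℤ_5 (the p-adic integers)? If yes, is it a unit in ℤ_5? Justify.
x ∈ ℤ_5^× (unit); v_5(x) = 0

ℤ_5 = {x ∈ ℚ_5 : v_5(x) ≥ 0} and ℤ_5^× = {x ∈ ℤ_5 : v_5(x) = 0}. Here v_5(11/29) = v_5(num) − v_5(den) = 0; compare against these criteria.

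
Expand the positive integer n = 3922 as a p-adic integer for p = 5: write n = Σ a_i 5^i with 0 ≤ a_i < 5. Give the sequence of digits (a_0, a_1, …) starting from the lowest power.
(a_0, a_1, …) = (2, 4, 1, 1, 1, 1)

Repeated division by 5 gives the digits low-to-high: 3922 = 2 + 4·5^1 + 1·5^2 + 1·5^3 + 1·5^4 + 1·5^5. Digit sequence: (2, 4, 1, 1, 1, 1).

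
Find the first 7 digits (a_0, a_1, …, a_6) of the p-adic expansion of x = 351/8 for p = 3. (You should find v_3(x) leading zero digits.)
(a_0, …, a_6) = (0, 0, 0, 2, 1, 0, 1)

v_3(351/8) = 3, so a_0 = ... = a_2 = 0. Factor out: x = 3^3 · u with u = 13/8 a unit in ℤ_3. Expand u iteratively via a_{v+i} = u_i mod 3, u_{i+1} = (u_i − a_{v+i})/3:
  u_0 = 13/8;  a_3 = 2;  u_1 = (u_0 − 2)/3 = -1/8
  u_1 = -1/8;  a_4 = 1;  u_2 = (u_1 − 1)/3 = -3/8
  u_2 = -3/8;  a_5 = 0;  u_3 = (u_2 − 0)/3 = -1/8
  u_3 = -1/8;  a_6 = 1;  u_4 = (u_3 − 1)/3 = -3/8
Digits: (0, 0, 0, 2, 1, 0, 1).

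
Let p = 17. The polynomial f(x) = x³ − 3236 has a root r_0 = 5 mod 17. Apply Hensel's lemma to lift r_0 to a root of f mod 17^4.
r_3 = 6601 (mod 83521)

Hensel: r_{i+1} = r_i − f(r_i)/f′(r_i) mod 17^{i+2}, where f′(x) = 3x². Iterate:
  r_0 = 5 (mod 17)
  r_1 = 243 (mod 289)
  r_2 = 1688 (mod 4913)
  r_3 = 6601 (mod 83521)
Final: r = 6601 with f(r) ≡ 0 mod 17^4.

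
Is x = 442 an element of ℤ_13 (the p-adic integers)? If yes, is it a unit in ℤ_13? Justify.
x ∈ ℤ_13 but not a unit; v_13(x) = 1 > 0

ℤ_13 = {x ∈ ℚ_13 : v_13(x) ≥ 0} and ℤ_13^× = {x ∈ ℤ_13 : v_13(x) = 0}. Here v_13(442) = v_13(num) − v_13(den) = 1; compare against these criteria.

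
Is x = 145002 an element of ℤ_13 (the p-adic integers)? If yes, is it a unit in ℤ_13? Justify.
x ∈ ℤ_13 but not a unit; v_13(x) = 3 > 0

ℤ_13 = {x ∈ ℚ_13 : v_13(x) ≥ 0} and ℤ_13^× = {x ∈ ℤ_13 : v_13(x) = 0}. Here v_13(145002) = v_13(num) − v_13(den) = 3; compare against these criteria.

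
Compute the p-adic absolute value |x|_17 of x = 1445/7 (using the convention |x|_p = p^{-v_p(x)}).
|1445/7|_17 = 1/289

Step 1 — compute v_17(x) by factoring powers of 17 out of the numerator and denominator: v_17(1445/7) = 2. Step 2 — apply |x|_p = p^{-v_p(x)} = 17^{-2} = 1/289.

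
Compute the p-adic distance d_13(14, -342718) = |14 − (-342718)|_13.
d_13(14, -342718) = 1/28561

Step 1 — x − y = 14 − (-342718) = 342732. Step 2 — v_13(342732) = 4 (factor: 342732 = (13^4 · 12); the sign does not affect v_p). Step 3 — |x − y|_13 = 13^{-4} = 1/28561.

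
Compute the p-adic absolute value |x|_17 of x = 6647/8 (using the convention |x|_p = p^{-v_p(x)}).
|6647/8|_17 = 1/289

Step 1 — compute v_17(x) by factoring powers of 17 out of the numerator and denominator: v_17(6647/8) = 2. Step 2 — apply |x|_p = p^{-v_p(x)} = 17^{-2} = 1/289.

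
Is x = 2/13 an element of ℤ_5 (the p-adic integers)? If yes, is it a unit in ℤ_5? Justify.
x ∈ ℤ_5^× (unit); v_5(x) = 0

ℤ_5 = {x ∈ ℚ_5 : v_5(x) ≥ 0} and ℤ_5^× = {x ∈ ℤ_5 : v_5(x) = 0}. Here v_5(2/13) = v_5(num) − v_5(den) = 0; compare against these criteria.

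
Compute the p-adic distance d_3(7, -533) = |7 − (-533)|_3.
d_3(7, -533) = 1/27

Step 1 — x − y = 7 − (-533) = 540. Step 2 — v_3(540) = 3 (factor: 540 = (3^3 · 20); the sign does not affect v_p). Step 3 — |x − y|_3 = 3^{-3} = 1/27.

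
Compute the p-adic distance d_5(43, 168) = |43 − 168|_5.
d_5(43, 168) = 1/125

Step 1 — x − y = 43 − 168 = -125. Step 2 — v_5(-125) = 3 (factor: -125 = −(5^3 · 1); the sign does not affect v_p). Step 3 — |x − y|_5 = 5^{-3} = 1/125.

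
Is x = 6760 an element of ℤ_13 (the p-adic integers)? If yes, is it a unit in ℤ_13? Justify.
x ∈ ℤ_13 but not a unit; v_13(x) = 2 > 0

ℤ_13 = {x ∈ ℚ_13 : v_13(x) ≥ 0} and ℤ_13^× = {x ∈ ℤ_13 : v_13(x) = 0}. Here v_13(6760) = v_13(num) − v_13(den) = 2; compare against these criteria.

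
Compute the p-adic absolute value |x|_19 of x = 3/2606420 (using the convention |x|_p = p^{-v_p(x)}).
|3/2606420|_19 = 130321

Step 1 — compute v_19(x) by factoring powers of 19 out of the numerator and denominator: v_19(3/2606420) = -4. Step 2 — apply |x|_p = p^{-v_p(x)} = 19^{4} = 130321.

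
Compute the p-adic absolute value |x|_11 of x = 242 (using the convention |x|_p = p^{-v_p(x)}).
|242|_11 = 1/121

Step 1 — compute v_11(x) by factoring powers of 11 out of the numerator and denominator: v_11(242) = 2. Step 2 — apply |x|_p = p^{-v_p(x)} = 11^{-2} = 1/121.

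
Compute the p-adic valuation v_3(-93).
v_3(-93) = 1

v_3(n) is the largest exponent k such that 3^k divides n. Factor out: -93 = -3^1 · 31. (Sign doesn't affect v_p.) So v_3(-93) = 1.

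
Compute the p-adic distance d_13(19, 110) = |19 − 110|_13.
d_13(19, 110) = 1/13

Step 1 — x − y = 19 − 110 = -91. Step 2 — v_13(-91) = 1 (factor: -91 = −(13^1 · 7); the sign does not affect v_p). Step 3 — |x − y|_13 = 13^{-1} = 1/13.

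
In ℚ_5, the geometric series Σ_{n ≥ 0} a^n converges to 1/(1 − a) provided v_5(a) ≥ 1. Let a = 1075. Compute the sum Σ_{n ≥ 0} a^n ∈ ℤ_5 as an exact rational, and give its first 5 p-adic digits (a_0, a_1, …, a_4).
Σ a^n = 1/(1 − a) = -1/1074;  first 5 digits = (1, 0, 3, 3, 0)

v_5(a) = 2 ≥ 1, so the series converges in ℤ_5 to 1/(1 − a) = 1/(1 − 1075) = -1/1074. Expand this rational in ℤ_5: compute digits iteratively via d_i = x_i mod 5, x_{i+1} = (x_i − d_i)/5. The first 5 digits are (1, 0, 3, 3, 0).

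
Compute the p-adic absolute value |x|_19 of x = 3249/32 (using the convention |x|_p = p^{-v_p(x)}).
|3249/32|_19 = 1/361

Step 1 — compute v_19(x) by factoring powers of 19 out of the numerator and denominator: v_19(3249/32) = 2. Step 2 — apply |x|_p = p^{-v_p(x)} = 19^{-2} = 1/361.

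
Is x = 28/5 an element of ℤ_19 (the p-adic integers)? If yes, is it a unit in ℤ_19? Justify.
x ∈ ℤ_19^× (unit); v_19(x) = 0

ℤ_19 = {x ∈ ℚ_19 : v_19(x) ≥ 0} and ℤ_19^× = {x ∈ ℤ_19 : v_19(x) = 0}. Here v_19(28/5) = v_19(num) − v_19(den) = 0; compare against these criteria.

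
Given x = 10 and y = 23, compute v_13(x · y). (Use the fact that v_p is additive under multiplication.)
v_13(230) = 0

v_p(x) = 0 (factor: 10 = 13^0 · 10); v_p(y) = 0 (factor: 23 = 13^0 · 23). Additivity: v_p(xy) = v_p(x) + v_p(y) = 0 + 0 = 0. (Direct check: xy = 230 = 13^0 · (230).)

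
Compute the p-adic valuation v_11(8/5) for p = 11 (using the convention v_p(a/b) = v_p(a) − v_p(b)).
v_11(8/5) = 0

Factor powers of 11 from the numerator and denominator of the reduced fraction: 8 = 11^0 · 8 and 5 = 11^0 · 5. Apply v_p(a/b) = v_p(a) − v_p(b): v_11(8/5) = 0 − 0 = 0.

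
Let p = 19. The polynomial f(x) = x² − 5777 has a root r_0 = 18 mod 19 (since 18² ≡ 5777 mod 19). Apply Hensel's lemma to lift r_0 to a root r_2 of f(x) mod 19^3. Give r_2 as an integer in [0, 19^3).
r_2 = 3970 (mod 6859)

Hensel's recurrence: r_{i+1} = r_i − f(r_i)·(f′(r_i))^{-1} mod 19^{i+2}, with f′(x) = 2x. Iterate:
  r_0 = 18 (mod 19)
  r_1 = 360 (mod 361)
  r_2 = 3970 (mod 6859)
Final: r_2 = 3970, and one checks f(r_2) ≡ 0 mod 19^3.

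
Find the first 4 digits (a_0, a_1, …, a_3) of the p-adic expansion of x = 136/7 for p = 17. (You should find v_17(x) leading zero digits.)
(a_0, …, a_3) = (0, 6, 7, 2)

v_17(136/7) = 1, so a_0 = ... = a_0 = 0. Factor out: x = 17^1 · u with u = 8/7 a unit in ℤ_17. Expand u iteratively via a_{v+i} = u_i mod 17, u_{i+1} = (u_i − a_{v+i})/17:
  u_0 = 8/7;  a_1 = 6;  u_1 = (u_0 − 6)/17 = -2/7
  u_1 = -2/7;  a_2 = 7;  u_2 = (u_1 − 7)/17 = -3/7
  u_2 = -3/7;  a_3 = 2;  u_3 = (u_2 − 2)/17 = -1/7
Digits: (0, 6, 7, 2).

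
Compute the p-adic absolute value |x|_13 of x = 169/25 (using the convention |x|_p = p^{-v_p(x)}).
|169/25|_13 = 1/169

Step 1 — compute v_13(x) by factoring powers of 13 out of the numerator and denominator: v_13(169/25) = 2. Step 2 — apply |x|_p = p^{-v_p(x)} = 13^{-2} = 1/169.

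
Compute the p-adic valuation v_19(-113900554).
v_19(-113900554) = 5

v_19(n) is the largest exponent k such that 19^k divides n. Factor out: -113900554 = -19^5 · 46. (Sign doesn't affect v_p.) So v_19(-113900554) = 5.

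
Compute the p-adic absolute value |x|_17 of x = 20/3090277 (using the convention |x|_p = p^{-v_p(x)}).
|20/3090277|_17 = 83521

Step 1 — compute v_17(x) by factoring powers of 17 out of the numerator and denominator: v_17(20/3090277) = -4. Step 2 — apply |x|_p = p^{-v_p(x)} = 17^{4} = 83521.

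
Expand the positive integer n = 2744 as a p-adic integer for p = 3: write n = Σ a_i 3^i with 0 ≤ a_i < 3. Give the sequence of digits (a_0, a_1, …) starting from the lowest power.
(a_0, a_1, …) = (2, 2, 1, 2, 0, 2, 0, 1)

Repeated division by 3 gives the digits low-to-high: 2744 = 2 + 2·3^1 + 1·3^2 + 2·3^3 + 2·3^5 + 1·3^7. Digit sequence: (2, 2, 1, 2, 0, 2, 0, 1).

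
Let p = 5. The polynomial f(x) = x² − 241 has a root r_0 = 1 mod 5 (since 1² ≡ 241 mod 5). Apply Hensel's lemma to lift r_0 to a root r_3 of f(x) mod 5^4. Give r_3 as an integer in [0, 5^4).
r_3 = 46 (mod 625)

Hensel's recurrence: r_{i+1} = r_i − f(r_i)·(f′(r_i))^{-1} mod 5^{i+2}, with f′(x) = 2x. Iterate:
  r_0 = 1 (mod 5)
  r_1 = 21 (mod 25)
  r_2 = 46 (mod 125)
  r_3 = 46 (mod 625)
Final: r_3 = 46, and one checks f(r_3) ≡ 0 mod 5^4.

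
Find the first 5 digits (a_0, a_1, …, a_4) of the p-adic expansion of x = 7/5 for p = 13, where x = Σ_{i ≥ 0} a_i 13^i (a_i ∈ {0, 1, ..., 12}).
(a_0, …, a_4) = (4, 5, 10, 7, 2)

v_13(7/5) = 0 (numerator and denominator both coprime to 13), so x ∈ ℤ_13^×. Compute digits iteratively via a_i = x_i mod 13, x_{i+1} = (x_i − a_i)/13, with x_0 = x:
  x_0 = 7/5;  a_0 = 4;  x_1 = (x_0 − 4)/13 = -1/5
  x_1 = -1/5;  a_1 = 5;  x_2 = (x_1 − 5)/13 = -2/5
  x_2 = -2/5;  a_2 = 10;  x_3 = (x_2 − 10)/13 = -4/5
  x_3 = -4/5;  a_3 = 7;  x_4 = (x_3 − 7)/13 = -3/5
  x_4 = -3/5;  a_4 = 2;  x_5 = (x_4 − 2)/13 = -1/5
Digits: (4, 5, 10, 7, 2).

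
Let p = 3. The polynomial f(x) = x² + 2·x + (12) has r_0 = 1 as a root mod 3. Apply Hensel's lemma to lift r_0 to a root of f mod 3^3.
r_2 = 22 (mod 27)

Hensel: r_{i+1} = r_i − f(r_i)·(f′(r_i))^{-1} mod 3^{i+2}, f′(x) = 2x + 2. Iterate:
  r_0 = 1 (mod 3)
  r_1 = 4 (mod 9)
  r_2 = 22 (mod 27)
Final: r = 22 satisfies f(r) ≡ 0 mod 3^3.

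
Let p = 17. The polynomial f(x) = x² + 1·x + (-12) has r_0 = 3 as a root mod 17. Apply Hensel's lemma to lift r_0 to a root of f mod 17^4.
r_3 = 3 (mod 83521)

Hensel: r_{i+1} = r_i − f(r_i)·(f′(r_i))^{-1} mod 17^{i+2}, f′(x) = 2x + 1. Iterate:
  r_0 = 3 (mod 17)
  r_1 = 3 (mod 289)
  r_2 = 3 (mod 4913)
  r_3 = 3 (mod 83521)
Final: r = 3 satisfies f(r) ≡ 0 mod 17^4.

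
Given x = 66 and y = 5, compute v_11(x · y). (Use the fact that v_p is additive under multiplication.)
v_11(330) = 1

v_p(x) = 1 (factor: 66 = 11^1 · 6); v_p(y) = 0 (factor: 5 = 11^0 · 5). Additivity: v_p(xy) = v_p(x) + v_p(y) = 1 + 0 = 1. (Direct check: xy = 330 = 11^1 · (30).)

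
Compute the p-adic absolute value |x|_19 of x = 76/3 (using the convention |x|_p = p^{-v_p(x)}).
|76/3|_19 = 1/19

Step 1 — compute v_19(x) by factoring powers of 19 out of the numerator and denominator: v_19(76/3) = 1. Step 2 — apply |x|_p = p^{-v_p(x)} = 19^{-1} = 1/19.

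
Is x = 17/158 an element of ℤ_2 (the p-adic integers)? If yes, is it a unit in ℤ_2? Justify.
x ∉ ℤ_2 (v_2(x) = -1 < 0)

ℤ_2 = {x ∈ ℚ_2 : v_2(x) ≥ 0} and ℤ_2^× = {x ∈ ℤ_2 : v_2(x) = 0}. Here v_2(17/158) = v_2(num) − v_2(den) = -1; compare against these criteria.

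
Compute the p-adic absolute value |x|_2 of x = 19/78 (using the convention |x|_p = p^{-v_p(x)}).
|19/78|_2 = 2

Step 1 — compute v_2(x) by factoring powers of 2 out of the numerator and denominator: v_2(19/78) = -1. Step 2 — apply |x|_p = p^{-v_p(x)} = 2^{1} = 2.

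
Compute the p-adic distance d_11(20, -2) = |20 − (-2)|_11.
d_11(20, -2) = 1/11

Step 1 — x − y = 20 − (-2) = 22. Step 2 — v_11(22) = 1 (factor: 22 = (11^1 · 2); the sign does not affect v_p). Step 3 — |x − y|_11 = 11^{-1} = 1/11.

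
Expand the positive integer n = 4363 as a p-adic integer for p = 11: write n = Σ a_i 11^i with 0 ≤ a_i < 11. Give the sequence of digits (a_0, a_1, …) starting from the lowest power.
(a_0, a_1, …) = (7, 0, 3, 3)

Repeated division by 11 gives the digits low-to-high: 4363 = 7 + 3·11^2 + 3·11^3. Digit sequence: (7, 0, 3, 3).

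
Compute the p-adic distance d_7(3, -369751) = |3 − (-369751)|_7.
d_7(3, -369751) = 1/16807

Step 1 — x − y = 3 − (-369751) = 369754. Step 2 — v_7(369754) = 5 (factor: 369754 = (7^5 · 22); the sign does not affect v_p). Step 3 — |x − y|_7 = 7^{-5} = 1/16807.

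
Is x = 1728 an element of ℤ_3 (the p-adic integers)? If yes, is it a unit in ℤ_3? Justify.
x ∈ ℤ_3 but not a unit; v_3(x) = 3 > 0

ℤ_3 = {x ∈ ℚ_3 : v_3(x) ≥ 0} and ℤ_3^× = {x ∈ ℤ_3 : v_3(x) = 0}. Here v_3(1728) = v_3(num) − v_3(den) = 3; compare against these criteria.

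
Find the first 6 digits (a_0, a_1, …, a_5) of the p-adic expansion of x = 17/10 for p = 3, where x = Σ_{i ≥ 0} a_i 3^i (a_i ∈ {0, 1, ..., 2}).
(a_0, …, a_5) = (2, 2, 2, 0, 0, 2)

v_3(17/10) = 0 (numerator and denominator both coprime to 3), so x ∈ ℤ_3^×. Compute digits iteratively via a_i = x_i mod 3, x_{i+1} = (x_i − a_i)/3, with x_0 = x:
  x_0 = 17/10;  a_0 = 2;  x_1 = (x_0 − 2)/3 = -1/10
  x_1 = -1/10;  a_1 = 2;  x_2 = (x_1 − 2)/3 = -7/10
  x_2 = -7/10;  a_2 = 2;  x_3 = (x_2 − 2)/3 = -9/10
  x_3 = -9/10;  a_3 = 0;  x_4 = (x_3 − 0)/3 = -3/10
  x_4 = -3/10;  a_4 = 0;  x_5 = (x_4 − 0)/3 = -1/10
  x_5 = -1/10;  a_5 = 2;  x_6 = (x_5 − 2)/3 = -7/10
Digits: (2, 2, 2, 0, 0, 2).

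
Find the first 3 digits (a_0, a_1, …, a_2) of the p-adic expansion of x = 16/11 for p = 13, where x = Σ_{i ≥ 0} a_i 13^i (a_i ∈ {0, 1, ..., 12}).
(a_0, …, a_2) = (5, 8, 10)

v_13(16/11) = 0 (numerator and denominator both coprime to 13), so x ∈ ℤ_13^×. Compute digits iteratively via a_i = x_i mod 13, x_{i+1} = (x_i − a_i)/13, with x_0 = x:
  x_0 = 16/11;  a_0 = 5;  x_1 = (x_0 − 5)/13 = -3/11
  x_1 = -3/11;  a_1 = 8;  x_2 = (x_1 − 8)/13 = -7/11
  x_2 = -7/11;  a_2 = 10;  x_3 = (x_2 − 10)/13 = -9/11
Digits: (5, 8, 10).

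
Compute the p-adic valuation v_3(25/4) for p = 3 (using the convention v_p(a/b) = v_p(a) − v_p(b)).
v_3(25/4) = 0

Factor powers of 3 from the numerator and denominator of the reduced fraction: 25 = 3^0 · 25 and 4 = 3^0 · 4. Apply v_p(a/b) = v_p(a) − v_p(b): v_3(25/4) = 0 − 0 = 0.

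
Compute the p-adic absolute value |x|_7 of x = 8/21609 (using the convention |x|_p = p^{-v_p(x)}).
|8/21609|_7 = 2401

Step 1 — compute v_7(x) by factoring powers of 7 out of the numerator and denominator: v_7(8/21609) = -4. Step 2 — apply |x|_p = p^{-v_p(x)} = 7^{4} = 2401.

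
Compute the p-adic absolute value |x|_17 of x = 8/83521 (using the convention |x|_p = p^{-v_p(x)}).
|8/83521|_17 = 83521

Step 1 — compute v_17(x) by factoring powers of 17 out of the numerator and denominator: v_17(8/83521) = -4. Step 2 — apply |x|_p = p^{-v_p(x)} = 17^{4} = 83521.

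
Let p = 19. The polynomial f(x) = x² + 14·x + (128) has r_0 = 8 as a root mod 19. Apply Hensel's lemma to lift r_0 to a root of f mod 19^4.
r_3 = 103292 (mod 130321)

Hensel: r_{i+1} = r_i − f(r_i)·(f′(r_i))^{-1} mod 19^{i+2}, f′(x) = 2x + 14. Iterate:
  r_0 = 8 (mod 19)
  r_1 = 46 (mod 361)
  r_2 = 407 (mod 6859)
  r_3 = 103292 (mod 130321)
Final: r = 103292 satisfies f(r) ≡ 0 mod 19^4.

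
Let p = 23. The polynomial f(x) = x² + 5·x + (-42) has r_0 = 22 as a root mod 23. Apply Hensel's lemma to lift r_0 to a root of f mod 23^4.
r_3 = 15708 (mod 279841)

Hensel: r_{i+1} = r_i − f(r_i)·(f′(r_i))^{-1} mod 23^{i+2}, f′(x) = 2x + 5. Iterate:
  r_0 = 22 (mod 23)
  r_1 = 367 (mod 529)
  r_2 = 3541 (mod 12167)
  r_3 = 15708 (mod 279841)
Final: r = 15708 satisfies f(r) ≡ 0 mod 23^4.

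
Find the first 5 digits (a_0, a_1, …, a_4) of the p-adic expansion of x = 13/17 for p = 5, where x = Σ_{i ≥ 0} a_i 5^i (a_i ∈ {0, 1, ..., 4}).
(a_0, …, a_4) = (4, 2, 3, 4, 2)

v_5(13/17) = 0 (numerator and denominator both coprime to 5), so x ∈ ℤ_5^×. Compute digits iteratively via a_i = x_i mod 5, x_{i+1} = (x_i − a_i)/5, with x_0 = x:
  x_0 = 13/17;  a_0 = 4;  x_1 = (x_0 − 4)/5 = -11/17
  x_1 = -11/17;  a_1 = 2;  x_2 = (x_1 − 2)/5 = -9/17
  x_2 = -9/17;  a_2 = 3;  x_3 = (x_2 − 3)/5 = -12/17
  x_3 = -12/17;  a_3 = 4;  x_4 = (x_3 − 4)/5 = -16/17
  x_4 = -16/17;  a_4 = 2;  x_5 = (x_4 − 2)/5 = -10/17
Digits: (4, 2, 3, 4, 2).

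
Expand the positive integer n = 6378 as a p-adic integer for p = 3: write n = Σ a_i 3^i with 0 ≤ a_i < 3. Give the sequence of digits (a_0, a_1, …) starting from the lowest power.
(a_0, a_1, …) = (0, 2, 0, 2, 0, 2, 2, 2)

Repeated division by 3 gives the digits low-to-high: 6378 = 2·3^1 + 2·3^3 + 2·3^5 + 2·3^6 + 2·3^7. Digit sequence: (0, 2, 0, 2, 0, 2, 2, 2).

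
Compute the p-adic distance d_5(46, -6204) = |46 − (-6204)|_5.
d_5(46, -6204) = 1/3125

Step 1 — x − y = 46 − (-6204) = 6250. Step 2 — v_5(6250) = 5 (factor: 6250 = (5^5 · 2); the sign does not affect v_p). Step 3 — |x − y|_5 = 5^{-5} = 1/3125.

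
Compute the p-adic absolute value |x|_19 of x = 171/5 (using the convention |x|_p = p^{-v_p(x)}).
|171/5|_19 = 1/19

Step 1 — compute v_19(x) by factoring powers of 19 out of the numerator and denominator: v_19(171/5) = 1. Step 2 — apply |x|_p = p^{-v_p(x)} = 19^{-1} = 1/19.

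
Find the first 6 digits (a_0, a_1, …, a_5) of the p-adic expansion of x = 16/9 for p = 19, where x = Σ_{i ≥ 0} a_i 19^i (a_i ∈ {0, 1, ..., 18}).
(a_0, …, a_5) = (6, 4, 4, 4, 4, 4)

v_19(16/9) = 0 (numerator and denominator both coprime to 19), so x ∈ ℤ_19^×. Compute digits iteratively via a_i = x_i mod 19, x_{i+1} = (x_i − a_i)/19, with x_0 = x:
  x_0 = 16/9;  a_0 = 6;  x_1 = (x_0 − 6)/19 = -2/9
  x_1 = -2/9;  a_1 = 4;  x_2 = (x_1 − 4)/19 = -2/9
  x_2 = -2/9;  a_2 = 4;  x_3 = (x_2 − 4)/19 = -2/9
  x_3 = -2/9;  a_3 = 4;  x_4 = (x_3 − 4)/19 = -2/9
  x_4 = -2/9;  a_4 = 4;  x_5 = (x_4 − 4)/19 = -2/9
  x_5 = -2/9;  a_5 = 4;  x_6 = (x_5 − 4)/19 = -2/9
Digits: (6, 4, 4, 4, 4, 4).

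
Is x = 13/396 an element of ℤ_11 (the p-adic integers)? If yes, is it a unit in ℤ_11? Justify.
x ∉ ℤ_11 (v_11(x) = -1 < 0)

ℤ_11 = {x ∈ ℚ_11 : v_11(x) ≥ 0} and ℤ_11^× = {x ∈ ℤ_11 : v_11(x) = 0}. Here v_11(13/396) = v_11(num) − v_11(den) = -1; compare against these criteria.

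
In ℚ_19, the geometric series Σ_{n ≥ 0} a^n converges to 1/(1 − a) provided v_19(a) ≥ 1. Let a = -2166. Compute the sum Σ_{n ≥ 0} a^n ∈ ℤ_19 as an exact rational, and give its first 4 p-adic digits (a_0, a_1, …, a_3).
Σ a^n = 1/(1 − a) = 1/2167;  first 4 digits = (1, 0, 13, 18)

v_19(a) = 2 ≥ 1, so the series converges in ℤ_19 to 1/(1 − a) = 1/(1 − (-2166)) = 1/2167. Expand this rational in ℤ_19: compute digits iteratively via d_i = x_i mod 19, x_{i+1} = (x_i − d_i)/19. The first 4 digits are (1, 0, 13, 18).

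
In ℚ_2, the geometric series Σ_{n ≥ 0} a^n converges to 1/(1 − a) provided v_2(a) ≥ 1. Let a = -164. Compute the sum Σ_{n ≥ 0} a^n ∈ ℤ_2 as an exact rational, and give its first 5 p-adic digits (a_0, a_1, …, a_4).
Σ a^n = 1/(1 − a) = 1/165;  first 5 digits = (1, 0, 1, 1, 0)

v_2(a) = 2 ≥ 1, so the series converges in ℤ_2 to 1/(1 − a) = 1/(1 − (-164)) = 1/165. Expand this rational in ℤ_2: compute digits iteratively via d_i = x_i mod 2, x_{i+1} = (x_i − d_i)/2. The first 5 digits are (1, 0, 1, 1, 0).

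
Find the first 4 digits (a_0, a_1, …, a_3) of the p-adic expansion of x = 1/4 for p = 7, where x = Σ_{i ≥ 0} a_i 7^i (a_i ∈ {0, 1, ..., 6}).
(a_0, …, a_3) = (2, 5, 1, 5)

v_7(1/4) = 0 (numerator and denominator both coprime to 7), so x ∈ ℤ_7^×. Compute digits iteratively via a_i = x_i mod 7, x_{i+1} = (x_i − a_i)/7, with x_0 = x:
  x_0 = 1/4;  a_0 = 2;  x_1 = (x_0 − 2)/7 = -1/4
  x_1 = -1/4;  a_1 = 5;  x_2 = (x_1 − 5)/7 = -3/4
  x_2 = -3/4;  a_2 = 1;  x_3 = (x_2 − 1)/7 = -1/4
  x_3 = -1/4;  a_3 = 5;  x_4 = (x_3 − 5)/7 = -3/4
Digits: (2, 5, 1, 5).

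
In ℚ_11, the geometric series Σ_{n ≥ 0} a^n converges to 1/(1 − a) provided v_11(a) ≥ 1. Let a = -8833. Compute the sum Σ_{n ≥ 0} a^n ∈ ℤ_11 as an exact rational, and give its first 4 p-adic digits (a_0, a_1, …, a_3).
Σ a^n = 1/(1 − a) = 1/8834;  first 4 digits = (1, 0, 4, 4)

v_11(a) = 2 ≥ 1, so the series converges in ℤ_11 to 1/(1 − a) = 1/(1 − (-8833)) = 1/8834. Expand this rational in ℤ_11: compute digits iteratively via d_i = x_i mod 11, x_{i+1} = (x_i − d_i)/11. The first 4 digits are (1, 0, 4, 4).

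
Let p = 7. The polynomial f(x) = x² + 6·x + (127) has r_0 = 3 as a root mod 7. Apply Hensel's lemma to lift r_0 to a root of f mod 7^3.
r_2 = 325 (mod 343)

Hensel: r_{i+1} = r_i − f(r_i)·(f′(r_i))^{-1} mod 7^{i+2}, f′(x) = 2x + 6. Iterate:
  r_0 = 3 (mod 7)
  r_1 = 31 (mod 49)
  r_2 = 325 (mod 343)
Final: r = 325 satisfies f(r) ≡ 0 mod 7^3.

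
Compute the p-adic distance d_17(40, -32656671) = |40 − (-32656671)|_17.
d_17(40, -32656671) = 1/1419857

Step 1 — x − y = 40 − (-32656671) = 32656711. Step 2 — v_17(32656711) = 5 (factor: 32656711 = (17^5 · 23); the sign does not affect v_p). Step 3 — |x − y|_17 = 17^{-5} = 1/1419857.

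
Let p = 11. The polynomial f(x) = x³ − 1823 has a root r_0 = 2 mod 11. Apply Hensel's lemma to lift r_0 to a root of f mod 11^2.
r_1 = 2 (mod 121)

Hensel: r_{i+1} = r_i − f(r_i)/f′(r_i) mod 11^{i+2}, where f′(x) = 3x². Iterate:
  r_0 = 2 (mod 11)
  r_1 = 2 (mod 121)
Final: r = 2 with f(r) ≡ 0 mod 11^2.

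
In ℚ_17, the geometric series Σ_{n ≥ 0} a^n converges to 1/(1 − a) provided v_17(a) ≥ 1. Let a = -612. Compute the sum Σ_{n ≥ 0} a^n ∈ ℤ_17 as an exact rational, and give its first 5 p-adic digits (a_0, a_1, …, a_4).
Σ a^n = 1/(1 − a) = 1/613;  first 5 digits = (1, 15, 1, 0, 13)

v_17(a) = 1 ≥ 1, so the series converges in ℤ_17 to 1/(1 − a) = 1/(1 − (-612)) = 1/613. Expand this rational in ℤ_17: compute digits iteratively via d_i = x_i mod 17, x_{i+1} = (x_i − d_i)/17. The first 5 digits are (1, 15, 1, 0, 13).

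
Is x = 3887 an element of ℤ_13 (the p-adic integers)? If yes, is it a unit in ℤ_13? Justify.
x ∈ ℤ_13 but not a unit; v_13(x) = 2 > 0

ℤ_13 = {x ∈ ℚ_13 : v_13(x) ≥ 0} and ℤ_13^× = {x ∈ ℤ_13 : v_13(x) = 0}. Here v_13(3887) = v_13(num) − v_13(den) = 2; compare against these criteria.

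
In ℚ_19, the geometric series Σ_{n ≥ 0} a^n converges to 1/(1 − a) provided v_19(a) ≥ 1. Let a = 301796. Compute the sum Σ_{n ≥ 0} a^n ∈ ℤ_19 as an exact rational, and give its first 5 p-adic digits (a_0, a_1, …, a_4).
Σ a^n = 1/(1 − a) = -1/301795;  first 5 digits = (1, 0, 0, 6, 2)

v_19(a) = 3 ≥ 1, so the series converges in ℤ_19 to 1/(1 − a) = 1/(1 − 301796) = -1/301795. Expand this rational in ℤ_19: compute digits iteratively via d_i = x_i mod 19, x_{i+1} = (x_i − d_i)/19. The first 5 digits are (1, 0, 0, 6, 2).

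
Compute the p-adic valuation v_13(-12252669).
v_13(-12252669) = 5

v_13(n) is the largest exponent k such that 13^k divides n. Factor out: -12252669 = -13^5 · 33. (Sign doesn't affect v_p.) So v_13(-12252669) = 5.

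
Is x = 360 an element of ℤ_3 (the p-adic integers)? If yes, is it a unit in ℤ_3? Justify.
x ∈ ℤ_3 but not a unit; v_3(x) = 2 > 0

ℤ_3 = {x ∈ ℚ_3 : v_3(x) ≥ 0} and ℤ_3^× = {x ∈ ℤ_3 : v_3(x) = 0}. Here v_3(360) = v_3(num) − v_3(den) = 2; compare against these criteria.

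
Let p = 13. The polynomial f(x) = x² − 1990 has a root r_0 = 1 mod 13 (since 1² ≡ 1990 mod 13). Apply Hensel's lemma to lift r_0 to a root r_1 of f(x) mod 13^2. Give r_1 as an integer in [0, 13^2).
r_1 = 66 (mod 169)

Hensel's recurrence: r_{i+1} = r_i − f(r_i)·(f′(r_i))^{-1} mod 13^{i+2}, with f′(x) = 2x. Iterate:
  r_0 = 1 (mod 13)
  r_1 = 66 (mod 169)
Final: r_1 = 66, and one checks f(r_1) ≡ 0 mod 13^2.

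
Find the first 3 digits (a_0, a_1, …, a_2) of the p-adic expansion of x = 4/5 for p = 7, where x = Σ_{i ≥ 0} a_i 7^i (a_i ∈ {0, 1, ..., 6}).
(a_0, …, a_2) = (5, 5, 2)

v_7(4/5) = 0 (numerator and denominator both coprime to 7), so x ∈ ℤ_7^×. Compute digits iteratively via a_i = x_i mod 7, x_{i+1} = (x_i − a_i)/7, with x_0 = x:
  x_0 = 4/5;  a_0 = 5;  x_1 = (x_0 − 5)/7 = -3/5
  x_1 = -3/5;  a_1 = 5;  x_2 = (x_1 − 5)/7 = -4/5
  x_2 = -4/5;  a_2 = 2;  x_3 = (x_2 − 2)/7 = -2/5
Digits: (5, 5, 2).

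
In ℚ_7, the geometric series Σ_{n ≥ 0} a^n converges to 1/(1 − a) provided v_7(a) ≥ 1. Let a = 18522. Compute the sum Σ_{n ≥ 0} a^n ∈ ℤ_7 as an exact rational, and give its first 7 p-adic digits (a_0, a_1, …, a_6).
Σ a^n = 1/(1 − a) = -1/18521;  first 7 digits = (1, 0, 0, 5, 0, 1, 4)

v_7(a) = 3 ≥ 1, so the series converges in ℤ_7 to 1/(1 − a) = 1/(1 − 18522) = -1/18521. Expand this rational in ℤ_7: compute digits iteratively via d_i = x_i mod 7, x_{i+1} = (x_i − d_i)/7. The first 7 digits are (1, 0, 0, 5, 0, 1, 4).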